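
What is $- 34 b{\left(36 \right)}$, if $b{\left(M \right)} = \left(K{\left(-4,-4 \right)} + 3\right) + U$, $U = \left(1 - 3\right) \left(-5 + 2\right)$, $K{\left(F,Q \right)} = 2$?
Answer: $-374$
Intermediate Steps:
$U = 6$ ($U = \left(-2\right) \left(-3\right) = 6$)
$b{\left(M \right)} = 11$ ($b{\left(M \right)} = \left(2 + 3\right) + 6 = 5 + 6 = 11$)
$- 34 b{\left(36 \right)} = \left(-34\right) 11 = -374$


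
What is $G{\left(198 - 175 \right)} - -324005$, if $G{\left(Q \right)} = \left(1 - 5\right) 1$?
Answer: $324001$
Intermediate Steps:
$G{\left(Q \right)} = -4$ ($G{\left(Q \right)} = \left(-4\right) 1 = -4$)
$G{\left(198 - 175 \right)} - -324005 = -4 - -324005 = -4 + 324005 = 324001$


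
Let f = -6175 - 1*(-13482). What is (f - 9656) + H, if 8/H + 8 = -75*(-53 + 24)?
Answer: -5090275/2167 ≈ -2349.0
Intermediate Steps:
H = 8/2167 (H = 8/(-8 - 75*(-53 + 24)) = 8/(-8 - 75*(-29)) = 8/(-8 + 2175) = 8/2167 ≈ 0.0036917)
f = 7307 (f = -6175 + 13482 = 7307)
(f - 9656) + H = (7307 - 9656) + 8/2167 = -2349 + 8/2167 = -5090275/2167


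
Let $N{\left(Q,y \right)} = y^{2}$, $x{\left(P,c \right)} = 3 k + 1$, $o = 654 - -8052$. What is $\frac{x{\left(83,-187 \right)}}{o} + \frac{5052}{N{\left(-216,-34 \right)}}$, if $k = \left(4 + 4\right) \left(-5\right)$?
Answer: $\frac{10961287}{2516034} \approx 4.3566$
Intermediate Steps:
$o = 8706$ ($o = 654 + 8052 = 8706$)
$k = -40$ ($k = 8 \left(-5\right) = -40$)
$x{\left(P,c \right)} = -119$ ($x{\left(P,c \right)} = 3 \left(-40\right) + 1 = -120 + 1 = -119$)
$\frac{x{\left(83,-187 \right)}}{o} + \frac{5052}{N{\left(-216,-34 \right)}} = - \frac{119}{8706} + \frac{5052}{\left(-34\right)^{2}} = \left(-119\right) \frac{1}{8706} + \frac{5052}{1156} = - \frac{119}{8706} + 5052 \cdot \frac{1}{1156} = - \frac{119}{8706} + \frac{1263}{289} = \frac{10961287}{2516034}$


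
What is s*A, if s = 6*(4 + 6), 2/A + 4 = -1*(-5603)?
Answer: 120/5599 ≈ 0.021432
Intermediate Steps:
A = 2/5599 (A = 2/(-4 - 1*(-5603)) = 2/(-4 + 5603) = 2/5599 ≈ 0.00035721)
s = 60 (s = 6*10 = 60)
s*A = 60*(2/5599) = 120/5599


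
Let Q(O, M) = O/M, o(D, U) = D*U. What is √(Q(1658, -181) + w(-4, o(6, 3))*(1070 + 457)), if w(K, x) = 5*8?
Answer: √2000741782/181 ≈ 247.13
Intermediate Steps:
w(K, x) = 40
√(Q(1658, -181) + w(-4, o(6, 3))*(1070 + 457)) = √(1658/(-181) + 40*(1070 + 457)) = √(1658*(-1/181) + 40*1527) = √(-1658/181 + 61080) = √(11053822/181) = √2000741782/181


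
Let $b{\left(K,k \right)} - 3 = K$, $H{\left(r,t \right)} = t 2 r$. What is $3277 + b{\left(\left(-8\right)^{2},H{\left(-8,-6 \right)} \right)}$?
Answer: $3344$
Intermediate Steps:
$H{\left(r,t \right)} = 2 r t$ ($H{\left(r,t \right)} = 2 t r = 2 r t$)
$b{\left(K,k \right)} = 3 + K$
$3277 + b{\left(\left(-8\right)^{2},H{\left(-8,-6 \right)} \right)} = 3277 + \left(3 + \left(-8\right)^{2}\right) = 3277 + \left(3 + 64\right) = 3277 + 67 = 3344$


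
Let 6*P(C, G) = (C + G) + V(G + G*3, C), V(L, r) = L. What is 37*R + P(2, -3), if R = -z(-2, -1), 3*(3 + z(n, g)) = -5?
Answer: 341/2 ≈ 170.50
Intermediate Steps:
z(n, g) = -14/3 (z(n, g) = -3 + (⅓)*(-5) = -3 - 5/3 = -14/3)
R = 14/3 (R = -1*(-14/3) = 14/3 ≈ 4.6667)
P(C, G) = C/6 + 5*G/6 (P(C, G) = ((C + G) + (G + G*3))/6 = ((C + G) + (G + 3*G))/6 = ((C + G) + 4*G)/6 = (C + 5*G)/6 = C/6 + 5*G/6)
37*R + P(2, -3) = 37*(14/3) + ((⅙)*2 + (⅚)*(-3)) = 518/3 + (⅓ - 5/2) = 518/3 - 13/6 = 341/2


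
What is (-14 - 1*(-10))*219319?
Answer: -877276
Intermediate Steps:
(-14 - 1*(-10))*219319 = (-14 + 10)*219319 = -4*219319 = -877276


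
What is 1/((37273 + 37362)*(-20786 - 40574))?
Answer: -1/4579603600 ≈ -2.1836e-10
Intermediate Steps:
1/((37273 + 37362)*(-20786 - 40574)) = 1/(74635*(-61360)) = 1/(-4579603600) = -1/4579603600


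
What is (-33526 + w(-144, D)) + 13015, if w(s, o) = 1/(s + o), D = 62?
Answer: -1681903/82 ≈ -20511.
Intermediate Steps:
w(s, o) = 1/(o + s)
(-33526 + w(-144, D)) + 13015 = (-33526 + 1/(62 - 144)) + 13015 = (-33526 + 1/(-82)) + 13015 = (-33526 - 1/82) + 13015 = -2749133/82 + 13015 = -1681903/82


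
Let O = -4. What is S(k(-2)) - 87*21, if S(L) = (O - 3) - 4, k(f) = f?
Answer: -1838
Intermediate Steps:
S(L) = -11 (S(L) = (-4 - 3) - 4 = -7 - 4 = -11)
S(k(-2)) - 87*21 = -11 - 87*21 = -11 - 1827 = -1838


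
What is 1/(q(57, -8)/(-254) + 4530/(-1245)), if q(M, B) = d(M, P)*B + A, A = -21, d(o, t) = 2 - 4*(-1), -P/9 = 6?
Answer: -21082/70981 ≈ -0.29701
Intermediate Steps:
P = -54 (P = -9*6 = -54)
d(o, t) = 6 (d(o, t) = 2 + 4 = 6)
q(M, B) = -21 + 6*B (q(M, B) = 6*B - 21 = -21 + 6*B)
1/(q(57, -8)/(-254) + 4530/(-1245)) = 1/((-21 + 6*(-8))/(-254) + 4530/(-1245)) = 1/((-21 - 48)*(-1/254) + 4530*(-1/1245)) = 1/(-69*(-1/254) - 302/83) = 1/(69/254 - 302/83) = 1/(-70981/21082) = -21082/70981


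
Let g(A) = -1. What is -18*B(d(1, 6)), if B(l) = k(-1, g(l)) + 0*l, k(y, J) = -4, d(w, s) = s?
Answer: 72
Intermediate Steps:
B(l) = -4 (B(l) = -4 + 0*l = -4 + 0 = -4)
-18*B(d(1, 6)) = -18*(-4) = 72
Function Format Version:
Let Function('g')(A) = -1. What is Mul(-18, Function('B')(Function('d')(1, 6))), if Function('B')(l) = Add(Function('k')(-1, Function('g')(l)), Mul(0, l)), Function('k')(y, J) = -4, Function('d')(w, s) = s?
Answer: 72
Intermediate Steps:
Function('B')(l) = -4 (Function('B')(l) = Add(-4, Mul(0, l)) = Add(-4, 0) = -4)
Mul(-18, Function('B')(Function('d')(1, 6))) = Mul(-18, -4) = 72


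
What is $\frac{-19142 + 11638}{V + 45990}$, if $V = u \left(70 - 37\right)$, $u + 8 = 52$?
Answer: $- \frac{3752}{23721} \approx -0.15817$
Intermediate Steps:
$u = 44$ ($u = -8 + 52 = 44$)
$V = 1452$ ($V = 44 \left(70 - 37\right) = 44 \cdot 33 = 1452$)
$\frac{-19142 + 11638}{V + 45990} = \frac{-19142 + 11638}{1452 + 45990} = - \frac{7504}{47442} = \left(-7504\right) \frac{1}{47442} = - \frac{3752}{23721}$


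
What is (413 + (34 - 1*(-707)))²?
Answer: 1331716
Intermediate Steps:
(413 + (34 - 1*(-707)))² = (413 + (34 + 707))² = (413 + 741)² = 1154² = 1331716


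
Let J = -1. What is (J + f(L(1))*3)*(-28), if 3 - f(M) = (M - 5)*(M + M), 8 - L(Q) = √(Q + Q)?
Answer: 4144 - 1848*√2 ≈ 1530.5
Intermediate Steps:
L(Q) = 8 - √2*√Q (L(Q) = 8 - √(Q + Q) = 8 - √(2*Q) = 8 - √2*√Q)
f(M) = 3 - 2*M*(-5 + M) (f(M) = 3 - (M - 5)*(M + M) = 3 - (-5 + M)*2*M = 3 - 2*M*(-5 + M))
(J + f(L(1))*3)*(-28) = (-1 + (3 - 2*(8 - √2*√1)² + 10*(8 - √2*√1))*3)*(-28) = (-1 + (3 - 2*(8 - 1*√2*1)² + 10*(8 - 1*√2*1))*3)*(-28) = (-1 + (3 - 2*(8 - √2)² + 10*(8 - √2))*3)*(-28) = (-1 + (3 - 2*(8 - √2)² + (80 - 10*√2))*3)*(-28) = (-1 + (83 - 10*√2 - 2*(8 - √2)²)*3)*(-28) = (-1 + (249 - 30*√2 - 6*(8 - √2)²))*(-28) = (248 - 30*√2 - 6*(8 - √2)²)*(-28) = -6944 + 168*(8 - √2)² + 840*√2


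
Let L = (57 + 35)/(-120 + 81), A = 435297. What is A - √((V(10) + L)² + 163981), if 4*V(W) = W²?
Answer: 435297 - √250194790/39 ≈ 4.3489e+5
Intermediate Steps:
V(W) = W²/4
L = -92/39 (L = 92/(-39) = 92*(-1/39) = -92/39 ≈ -2.3590)
A - √((V(10) + L)² + 163981) = 435297 - √(((¼)*10² - 92/39)² + 163981) = 435297 - √(((¼)*100 - 92/39)² + 163981) = 435297 - √((25 - 92/39)² + 163981) = 435297 - √((883/39)² + 163981) = 435297 - √(779689/1521 + 163981) = 435297 - √(250194790/1521) = 435297 - √250194790/39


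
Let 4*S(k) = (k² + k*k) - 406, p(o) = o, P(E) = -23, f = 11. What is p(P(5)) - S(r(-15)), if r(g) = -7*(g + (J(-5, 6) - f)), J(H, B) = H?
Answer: -23466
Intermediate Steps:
r(g) = 112 - 7*g (r(g) = -7*(g + (-5 - 1*11)) = -7*(g + (-5 - 11)) = -7*(g - 16) = -7*(-16 + g) = 112 - 7*g)
S(k) = -203/2 + k²/2 (S(k) = ((k² + k*k) - 406)/4 = ((k² + k²) - 406)/4 = (2*k² - 406)/4 = (-406 + 2*k²)/4 = -203/2 + k²/2)
p(P(5)) - S(r(-15)) = -23 - (-203/2 + (112 - 7*(-15))²/2) = -23 - (-203/2 + (112 + 105)²/2) = -23 - (-203/2 + (½)*217²) = -23 - (-203/2 + (½)*47089) = -23 - (-203/2 + 47089/2) = -23 - 1*23443 = -23 - 23443 = -23466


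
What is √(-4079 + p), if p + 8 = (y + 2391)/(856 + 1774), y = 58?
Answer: I*√28262929430/2630 ≈ 63.922*I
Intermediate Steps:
p = -18591/2630 (p = -8 + (58 + 2391)/(856 + 1774) = -8 + 2449/2630 = -18591/2630 ≈ -7.0688)
√(-4079 + p) = √(-4079 - 18591/2630) = √(-10746361/2630) = I*√28262929430/2630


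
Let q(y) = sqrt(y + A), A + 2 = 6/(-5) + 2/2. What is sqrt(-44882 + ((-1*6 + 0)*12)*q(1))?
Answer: sqrt(-1122050 - 360*I*sqrt(30))/5 ≈ 0.18615 - 211.85*I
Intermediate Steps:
A = -11/5 (A = -2 + (6/(-5) + 2/2) = -2 + (6*(-1/5) + 2*(1/2)) = -2 + (-6/5 + 1) = -2 - 1/5 = -11/5 ≈ -2.2000)
q(y) = sqrt(-11/5 + y) (q(y) = sqrt(y - 11/5) = sqrt(-11/5 + y))
sqrt(-44882 + ((-1*6 + 0)*12)*q(1)) = sqrt(-44882 + ((-1*6 + 0)*12)*(sqrt(-55 + 25*1)/5)) = sqrt(-44882 + ((-6 + 0)*12)*(sqrt(-55 + 25)/5)) = sqrt(-44882 + (-6*12)*(sqrt(-30)/5)) = sqrt(-44882 - 72*I*sqrt(30)/5)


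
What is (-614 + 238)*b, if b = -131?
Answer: 49256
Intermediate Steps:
(-614 + 238)*b = (-614 + 238)*(-131) = -376*(-131) = 49256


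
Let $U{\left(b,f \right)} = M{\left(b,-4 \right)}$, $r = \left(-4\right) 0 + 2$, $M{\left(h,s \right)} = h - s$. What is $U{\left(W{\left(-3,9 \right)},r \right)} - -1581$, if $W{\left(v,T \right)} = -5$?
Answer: $1580$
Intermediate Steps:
$r = 2$ ($r = 0 + 2 = 2$)
$U{\left(b,f \right)} = 4 + b$ ($U{\left(b,f \right)} = b - -4 = b + 4 = 4 + b$)
$U{\left(W{\left(-3,9 \right)},r \right)} - -1581 = \left(4 - 5\right) - -1581 = -1 + 1581 = 1580$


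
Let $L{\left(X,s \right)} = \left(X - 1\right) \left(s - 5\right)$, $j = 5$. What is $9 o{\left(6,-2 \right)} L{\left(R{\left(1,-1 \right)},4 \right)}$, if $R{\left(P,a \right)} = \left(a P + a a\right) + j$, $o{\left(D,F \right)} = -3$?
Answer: $108$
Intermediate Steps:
$R{\left(P,a \right)} = 5 + a^{2} + P a$ ($R{\left(P,a \right)} = \left(a P + a a\right) + 5 = \left(P a + a^{2}\right) + 5 = \left(a^{2} + P a\right) + 5 = 5 + a^{2} + P a$)
$L{\left(X,s \right)} = \left(-1 + X\right) \left(-5 + s\right)$
$9 o{\left(6,-2 \right)} L{\left(R{\left(1,-1 \right)},4 \right)} = 9 \left(-3\right) \left(5 - 4 - 5 \left(5 + \left(-1\right)^{2} + 1 \left(-1\right)\right) + \left(5 + \left(-1\right)^{2} + 1 \left(-1\right)\right) 4\right) = - 27 \left(5 - 4 - 5 \left(5 + 1 - 1\right) + \left(5 + 1 - 1\right) 4\right) = - 27 \left(5 - 4 - 25 + 5 \cdot 4\right) = - 27 \left(5 - 4 - 25 + 20\right) = \left(-27\right) \left(-4\right) = 108$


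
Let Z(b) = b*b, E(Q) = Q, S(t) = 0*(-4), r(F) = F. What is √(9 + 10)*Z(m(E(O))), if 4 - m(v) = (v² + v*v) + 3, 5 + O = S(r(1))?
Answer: 2401*√19 ≈ 10466.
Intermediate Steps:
S(t) = 0
O = -5 (O = -5 + 0 = -5)
m(v) = 1 - 2*v² (m(v) = 4 - ((v² + v*v) + 3) = 4 - ((v² + v²) + 3) = 4 - (2*v² + 3) = 4 - (3 + 2*v²) = 4 + (-3 - 2*v²) = 1 - 2*v²)
Z(b) = b²
√(9 + 10)*Z(m(E(O))) = √(9 + 10)*(1 - 2*(-5)²)² = √19*(1 - 2*25)² = √19*(1 - 50)² = √19*(-49)² = √19*2401 = 2401*√19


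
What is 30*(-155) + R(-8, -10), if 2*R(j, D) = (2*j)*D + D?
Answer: -4575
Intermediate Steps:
R(j, D) = D/2 + D*j (R(j, D) = ((2*j)*D + D)/2 = (2*D*j + D)/2 = (D + 2*D*j)/2 = D/2 + D*j)
30*(-155) + R(-8, -10) = 30*(-155) - 10*(½ - 8) = -4650 - 10*(-15/2) = -4650 + 75 = -4575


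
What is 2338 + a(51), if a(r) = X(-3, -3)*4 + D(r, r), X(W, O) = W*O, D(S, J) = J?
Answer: 2425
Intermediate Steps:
X(W, O) = O*W
a(r) = 36 + r (a(r) = -3*(-3)*4 + r = 9*4 + r = 36 + r)
2338 + a(51) = 2338 + (36 + 51) = 2338 + 87 = 2425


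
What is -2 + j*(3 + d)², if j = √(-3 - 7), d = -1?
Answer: -2 + 4*I*√10 ≈ -2.0 + 12.649*I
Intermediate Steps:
j = I*√10 (j = √(-10) = I*√10 ≈ 3.1623*I)
-2 + j*(3 + d)² = -2 + (I*√10)*(3 - 1)² = -2 + (I*√10)*2² = -2 + (I*√10)*4 = -2 + 4*I*√10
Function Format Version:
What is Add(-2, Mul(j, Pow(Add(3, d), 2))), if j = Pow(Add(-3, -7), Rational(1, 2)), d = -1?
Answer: Add(-2, Mul(4, I, Pow(10, Rational(1, 2)))) ≈ Add(-2.0000, Mul(12.649, I))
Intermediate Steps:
j = Mul(I, Pow(10, Rational(1, 2))) (j = Pow(-10, Rational(1, 2)) = Mul(I, Pow(10, Rational(1, 2))) ≈ Mul(3.1623, I))
Add(-2, Mul(j, Pow(Add(3, d), 2))) = Add(-2, Mul(Mul(I, Pow(10, Rational(1, 2))), Pow(Add(3, -1), 2))) = Add(-2, Mul(Mul(I, Pow(10, Rational(1, 2))), Pow(2, 2))) = Add(-2, Mul(Mul(I, Pow(10, Rational(1, 2))), 4)) = Add(-2, Mul(4, I, Pow(10, Rational(1, 2))))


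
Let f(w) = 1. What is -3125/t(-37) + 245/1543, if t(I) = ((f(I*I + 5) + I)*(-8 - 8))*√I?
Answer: 245/1543 + 3125*I*√37/21312 ≈ 0.15878 + 0.89192*I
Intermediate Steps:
t(I) = √I*(-16 - 16*I) (t(I) = ((1 + I)*(-8 - 8))*√I = ((1 + I)*(-16))*√I = (-16 - 16*I)*√I = √I*(-16 - 16*I))
-3125/t(-37) + 245/1543 = -3125*(-I*√37/(592*(-1 - 1*(-37)))) + 245/1543 = -3125*(-I*√37/(592*(-1 + 37))) + 245*(1/1543) = -3125*(-I*√37/21312) + 245/1543 = -(-3125)*I*√37/21312 + 245/1543 = 3125*I*√37/21312 + 245/1543 = 245/1543 + 3125*I*√37/21312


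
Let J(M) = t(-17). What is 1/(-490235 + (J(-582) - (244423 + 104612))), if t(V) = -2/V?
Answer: -17/14267588 ≈ -1.1915e-6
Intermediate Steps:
J(M) = 2/17 (J(M) = -2/(-17) = -2*(-1/17) = 2/17)
1/(-490235 + (J(-582) - (244423 + 104612))) = 1/(-490235 + (2/17 - (244423 + 104612))) = 1/(-490235 + (2/17 - 1*349035)) = 1/(-490235 + (2/17 - 349035)) = 1/(-490235 - 5933593/17) = 1/(-14267588/17) = -17/14267588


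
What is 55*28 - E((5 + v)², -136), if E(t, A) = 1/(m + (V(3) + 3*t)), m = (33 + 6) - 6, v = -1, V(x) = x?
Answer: 129359/84 ≈ 1540.0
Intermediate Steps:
m = 33 (m = 39 - 6 = 33)
E(t, A) = 1/(36 + 3*t) (E(t, A) = 1/(33 + (3 + 3*t)) = 1/(36 + 3*t))
55*28 - E((5 + v)², -136) = 55*28 - 1/(3*(12 + (5 - 1)²)) = 1540 - 1/(3*(12 + 4²)) = 1540 - 1/(3*(12 + 16)) = 1540 - 1/(3*28) = 1540 - 1*1/84 = 1540 - 1/84 = 129359/84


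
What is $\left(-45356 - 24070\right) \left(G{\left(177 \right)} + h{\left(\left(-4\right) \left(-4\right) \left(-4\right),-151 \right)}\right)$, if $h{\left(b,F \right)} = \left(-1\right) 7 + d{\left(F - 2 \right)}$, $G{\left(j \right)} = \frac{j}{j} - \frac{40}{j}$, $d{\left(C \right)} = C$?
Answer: $\frac{652210986}{59} \approx 1.1054 \cdot 10^{7}$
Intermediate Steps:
$G{\left(j \right)} = 1 - \frac{40}{j}$
$h{\left(b,F \right)} = -9 + F$ ($h{\left(b,F \right)} = \left(-1\right) 7 + \left(F - 2\right) = -7 + \left(F - 2\right) = -7 + \left(-2 + F\right) = -9 + F$)
$\left(-45356 - 24070\right) \left(G{\left(177 \right)} + h{\left(\left(-4\right) \left(-4\right) \left(-4\right),-151 \right)}\right) = \left(-45356 - 24070\right) \left(\frac{-40 + 177}{177} - 160\right) = - 69426 \left(\frac{1}{177} \cdot 137 - 160\right) = - 69426 \left(\frac{137}{177} - 160\right) = \left(-69426\right) \left(- \frac{28183}{177}\right) = \frac{652210986}{59}$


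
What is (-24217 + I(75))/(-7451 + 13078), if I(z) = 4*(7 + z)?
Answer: -23889/5627 ≈ -4.2454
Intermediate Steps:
I(z) = 28 + 4*z
(-24217 + I(75))/(-7451 + 13078) = (-24217 + (28 + 4*75))/(-7451 + 13078) = (-24217 + (28 + 300))/5627 = (-24217 + 328)*(1/5627) = -23889*1/5627 = -23889/5627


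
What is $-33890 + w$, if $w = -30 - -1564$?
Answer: $-32356$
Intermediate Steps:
$w = 1534$ ($w = -30 + 1564 = 1534$)
$-33890 + w = -33890 + 1534 = -32356$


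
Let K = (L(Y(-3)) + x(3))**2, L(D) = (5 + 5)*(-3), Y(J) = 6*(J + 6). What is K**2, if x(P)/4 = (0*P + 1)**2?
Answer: 456976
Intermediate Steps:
Y(J) = 36 + 6*J (Y(J) = 6*(6 + J) = 36 + 6*J)
L(D) = -30 (L(D) = 10*(-3) = -30)
x(P) = 4 (x(P) = 4*(0*P + 1)**2 = 4*(0 + 1)**2 = 4*1**2 = 4*1 = 4)
K = 676 (K = (-30 + 4)**2 = (-26)**2 = 676)
K**2 = 676**2 = 456976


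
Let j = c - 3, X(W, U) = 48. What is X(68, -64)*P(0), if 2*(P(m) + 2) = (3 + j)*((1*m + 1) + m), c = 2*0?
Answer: -96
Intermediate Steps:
c = 0
j = -3 (j = 0 - 3 = -3)
P(m) = -2 (P(m) = -2 + ((3 - 3)*((1*m + 1) + m))/2 = -2 + (0*((m + 1) + m))/2 = -2 + (0*((1 + m) + m))/2 = -2 + (0*(1 + 2*m))/2 = -2 + (½)*0 = -2 + 0 = -2)
X(68, -64)*P(0) = 48*(-2) = -96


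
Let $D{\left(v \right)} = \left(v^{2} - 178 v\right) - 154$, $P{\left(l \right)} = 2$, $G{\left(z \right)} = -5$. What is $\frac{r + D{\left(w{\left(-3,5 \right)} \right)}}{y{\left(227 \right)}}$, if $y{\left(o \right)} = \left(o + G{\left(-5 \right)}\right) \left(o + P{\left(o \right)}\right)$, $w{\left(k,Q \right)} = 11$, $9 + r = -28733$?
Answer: $- \frac{30733}{50838} \approx -0.60453$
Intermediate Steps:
$r = -28742$ ($r = -9 - 28733 = -28742$)
$D{\left(v \right)} = -154 + v^{2} - 178 v$
$y{\left(o \right)} = \left(-5 + o\right) \left(2 + o\right)$ ($y{\left(o \right)} = \left(o - 5\right) \left(o + 2\right) = \left(-5 + o\right) \left(2 + o\right)$)
$\frac{r + D{\left(w{\left(-3,5 \right)} \right)}}{y{\left(227 \right)}} = \frac{-28742 - \left(2112 - 121\right)}{-10 + 227^{2} - 681} = \frac{-28742 - 1991}{-10 + 51529 - 681} = \frac{-28742 - 1991}{50838} = \left(-30733\right) \frac{1}{50838} = - \frac{30733}{50838}$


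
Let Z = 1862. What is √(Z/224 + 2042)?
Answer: 81*√5/4 ≈ 45.280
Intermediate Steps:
√(Z/224 + 2042) = √(1862/224 + 2042) = √(1862*(1/224) + 2042) = √(133/16 + 2042) = √(32805/16) = 81*√5/4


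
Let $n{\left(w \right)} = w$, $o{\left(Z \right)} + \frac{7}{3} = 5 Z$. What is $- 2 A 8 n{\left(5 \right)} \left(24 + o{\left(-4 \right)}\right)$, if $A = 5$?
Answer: $- \frac{2000}{3} \approx -666.67$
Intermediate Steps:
$o{\left(Z \right)} = - \frac{7}{3} + 5 Z$
$- 2 A 8 n{\left(5 \right)} \left(24 + o{\left(-4 \right)}\right) = \left(-2\right) 5 \cdot 8 \cdot 5 \left(24 + \left(- \frac{7}{3} + 5 \left(-4\right)\right)\right) = \left(-10\right) 8 \cdot 5 \left(24 - \frac{67}{3}\right) = - 80 \cdot 5 \left(24 - \frac{67}{3}\right) = - 80 \cdot 5 \cdot \frac{5}{3} = \left(-80\right) \frac{25}{3} = - \frac{2000}{3}$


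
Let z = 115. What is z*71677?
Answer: 8242855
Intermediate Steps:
z*71677 = 115*71677 = 8242855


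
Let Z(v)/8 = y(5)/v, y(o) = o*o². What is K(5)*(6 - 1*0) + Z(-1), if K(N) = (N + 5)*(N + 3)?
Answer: -520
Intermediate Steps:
K(N) = (3 + N)*(5 + N) (K(N) = (5 + N)*(3 + N) = (3 + N)*(5 + N))
y(o) = o³
Z(v) = 1000/v (Z(v) = 8*(5³/v) = 8*(125/v) = 1000/v)
K(5)*(6 - 1*0) + Z(-1) = (15 + 5² + 8*5)*(6 - 1*0) + 1000/(-1) = (15 + 25 + 40)*(6 + 0) + 1000*(-1) = 80*6 - 1000 = 480 - 1000 = -520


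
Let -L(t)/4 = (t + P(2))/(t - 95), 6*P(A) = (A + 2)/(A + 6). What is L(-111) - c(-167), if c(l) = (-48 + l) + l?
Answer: 234745/618 ≈ 379.85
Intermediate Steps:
c(l) = -48 + 2*l
P(A) = (2 + A)/(6*(6 + A)) (P(A) = ((A + 2)/(A + 6))/6 = ((2 + A)/(6 + A))/6 = (2 + A)/(6*(6 + A)))
L(t) = -4*(1/12 + t)/(-95 + t) (L(t) = -4*(t + (2 + 2)/(6*(6 + 2)))/(t - 95) = -4*(t + (⅙)*4/8)/(-95 + t) = -4*(t + (⅙)*(⅛)*4)/(-95 + t) = -4*(t + 1/12)/(-95 + t) = -4*(1/12 + t)/(-95 + t))
L(-111) - c(-167) = (-1 - 12*(-111))/(3*(-95 - 111)) - (-48 + 2*(-167)) = (⅓)*(-1 + 1332)/(-206) - (-48 - 334) = (⅓)*(-1/206)*1331 - 1*(-382) = -1331/618 + 382 = 234745/618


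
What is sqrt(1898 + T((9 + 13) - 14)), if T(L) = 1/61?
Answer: sqrt(7062519)/61 ≈ 43.566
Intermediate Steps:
T(L) = 1/61
sqrt(1898 + T((9 + 13) - 14)) = sqrt(1898 + 1/61) = sqrt(115779/61) = sqrt(7062519)/61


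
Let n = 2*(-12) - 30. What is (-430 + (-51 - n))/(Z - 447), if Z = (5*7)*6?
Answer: 427/237 ≈ 1.8017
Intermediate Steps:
n = -54 (n = -24 - 30 = -54)
Z = 210 (Z = 35*6 = 210)
(-430 + (-51 - n))/(Z - 447) = (-430 + (-51 - 1*(-54)))/(210 - 447) = (-430 + (-51 + 54))/(-237) = (-430 + 3)*(-1/237) = -427*(-1/237) = 427/237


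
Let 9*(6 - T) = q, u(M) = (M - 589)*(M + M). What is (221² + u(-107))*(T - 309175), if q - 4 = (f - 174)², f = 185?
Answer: -550365639110/9 ≈ -6.1152e+10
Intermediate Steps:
u(M) = 2*M*(-589 + M) (u(M) = (-589 + M)*(2*M) = 2*M*(-589 + M))
q = 125 (q = 4 + (185 - 174)² = 4 + 11² = 4 + 121 = 125)
T = -71/9 (T = 6 - ⅑*125 = 6 - 125/9 = -71/9 ≈ -7.8889)
(221² + u(-107))*(T - 309175) = (221² + 2*(-107)*(-589 - 107))*(-71/9 - 309175) = (48841 + 2*(-107)*(-696))*(-2782646/9) = (48841 + 148944)*(-2782646/9) = 197785*(-2782646/9) = -550365639110/9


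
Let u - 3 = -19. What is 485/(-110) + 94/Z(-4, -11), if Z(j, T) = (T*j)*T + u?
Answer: -6321/1375 ≈ -4.5971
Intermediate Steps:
u = -16 (u = 3 - 19 = -16)
Z(j, T) = -16 + j*T² (Z(j, T) = (T*j)*T - 16 = j*T² - 16 = -16 + j*T²)
485/(-110) + 94/Z(-4, -11) = 485/(-110) + 94/(-16 - 4*(-11)²) = 485*(-1/110) + 94/(-16 - 4*121) = -97/22 + 94/(-16 - 484) = -97/22 + 94/(-500) = -97/22 + 94*(-1/500) = -97/22 - 47/250 = -6321/1375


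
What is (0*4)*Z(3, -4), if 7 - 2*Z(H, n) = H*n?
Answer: 0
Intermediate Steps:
Z(H, n) = 7/2 - H*n/2
(0*4)*Z(3, -4) = (0*4)*(7/2 - ½*3*(-4)) = 0*(7/2 + 6) = 0*(19/2) = 0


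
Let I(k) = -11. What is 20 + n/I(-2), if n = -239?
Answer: 459/11 ≈ 41.727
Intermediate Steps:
20 + n/I(-2) = 20 - 239/(-11) = 20 - 1/11*(-239) = 20 + 239/11 = 459/11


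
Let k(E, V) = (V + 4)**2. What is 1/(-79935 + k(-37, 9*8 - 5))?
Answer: -1/74894 ≈ -1.3352e-5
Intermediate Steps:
k(E, V) = (4 + V)**2
1/(-79935 + k(-37, 9*8 - 5)) = 1/(-79935 + (4 + (9*8 - 5))**2) = 1/(-79935 + (4 + (72 - 5))**2) = 1/(-79935 + (4 + 67)**2) = 1/(-79935 + 71**2) = 1/(-79935 + 5041) = 1/(-74894) = -1/74894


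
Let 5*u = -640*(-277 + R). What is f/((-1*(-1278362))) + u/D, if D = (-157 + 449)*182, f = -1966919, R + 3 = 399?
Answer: -2214320595/1213165538 ≈ -1.8252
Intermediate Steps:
R = 396 (R = -3 + 399 = 396)
D = 53144 (D = 292*182 = 53144)
u = -15232 (u = (-640*(-277 + 396))/5 = (-640*119)/5 = (1/5)*(-76160) = -15232)
f/((-1*(-1278362))) + u/D = -1966919/((-1*(-1278362))) - 15232/53144 = -1966919/1278362 - 15232*1/53144 = -1966919*1/1278362 - 272/949 = -1966919/1278362 - 272/949 = -2214320595/1213165538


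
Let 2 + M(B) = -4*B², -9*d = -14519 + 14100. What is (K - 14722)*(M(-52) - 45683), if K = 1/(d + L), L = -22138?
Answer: 165382507219715/198823 ≈ 8.3181e+8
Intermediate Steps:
d = 419/9 (d = -(-14519 + 14100)/9 = -⅑*(-419) = 419/9 ≈ 46.556)
M(B) = -2 - 4*B²
K = -9/198823 (K = 1/(419/9 - 22138) = 1/(-198823/9) = -9/198823 ≈ -4.5266e-5)
(K - 14722)*(M(-52) - 45683) = (-9/198823 - 14722)*((-2 - 4*(-52)²) - 45683) = -2927072215*((-2 - 4*2704) - 45683)/198823 = -2927072215*((-2 - 10816) - 45683)/198823 = -2927072215*(-10818 - 45683)/198823 = -2927072215/198823*(-56501) = 165382507219715/198823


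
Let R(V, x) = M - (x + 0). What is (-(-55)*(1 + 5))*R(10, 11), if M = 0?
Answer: -3630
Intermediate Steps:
R(V, x) = -x (R(V, x) = 0 - (x + 0) = 0 - x = -x)
(-(-55)*(1 + 5))*R(10, 11) = (-(-55)*(1 + 5))*(-1*11) = -(-55)*6*(-11) = -11*(-30)*(-11) = 330*(-11) = -3630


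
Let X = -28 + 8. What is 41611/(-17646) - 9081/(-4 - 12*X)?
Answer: -85031761/2082228 ≈ -40.837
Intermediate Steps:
X = -20
41611/(-17646) - 9081/(-4 - 12*X) = 41611/(-17646) - 9081/(-4 - 12*(-20)) = 41611*(-1/17646) - 9081/(-4 + 240) = -41611/17646 - 9081/236 = -85031761/2082228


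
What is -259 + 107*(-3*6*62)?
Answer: -119671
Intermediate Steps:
-259 + 107*(-3*6*62) = -259 + 107*(-18*62) = -259 + 107*(-1116) = -259 - 119412 = -119671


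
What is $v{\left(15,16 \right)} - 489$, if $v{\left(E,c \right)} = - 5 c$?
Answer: $-569$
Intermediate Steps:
$v{\left(15,16 \right)} - 489 = \left(-5\right) 16 - 489 = -80 - 489 = -569$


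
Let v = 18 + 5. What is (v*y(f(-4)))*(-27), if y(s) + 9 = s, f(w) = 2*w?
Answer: 10557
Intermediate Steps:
v = 23
y(s) = -9 + s
(v*y(f(-4)))*(-27) = (23*(-9 + 2*(-4)))*(-27) = (23*(-9 - 8))*(-27) = (23*(-17))*(-27) = -391*(-27) = 10557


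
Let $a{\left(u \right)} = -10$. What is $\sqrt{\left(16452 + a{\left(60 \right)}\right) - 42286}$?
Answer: $2 i \sqrt{6461} \approx 160.76 i$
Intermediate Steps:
$\sqrt{\left(16452 + a{\left(60 \right)}\right) - 42286} = \sqrt{\left(16452 - 10\right) - 42286} = \sqrt{16442 - 42286} = \sqrt{-25844} = 2 i \sqrt{6461}$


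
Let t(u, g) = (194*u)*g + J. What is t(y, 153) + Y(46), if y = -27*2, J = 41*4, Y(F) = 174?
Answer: -1602490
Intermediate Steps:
J = 164
y = -54
t(u, g) = 164 + 194*g*u (t(u, g) = (194*u)*g + 164 = 194*g*u + 164 = 164 + 194*g*u)
t(y, 153) + Y(46) = (164 + 194*153*(-54)) + 174 = (164 - 1602828) + 174 = -1602664 + 174 = -1602490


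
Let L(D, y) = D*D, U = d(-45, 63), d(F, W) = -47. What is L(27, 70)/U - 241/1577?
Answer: -1160960/74119 ≈ -15.663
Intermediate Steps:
U = -47
L(D, y) = D²
L(27, 70)/U - 241/1577 = 27²/(-47) - 241/1577 = 729*(-1/47) - 241*1/1577 = -729/47 - 241/1577 = -1160960/74119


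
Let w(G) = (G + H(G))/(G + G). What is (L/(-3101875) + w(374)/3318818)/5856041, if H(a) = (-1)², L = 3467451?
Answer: -8607862253899539/45093447143219766445000 ≈ -1.9089e-7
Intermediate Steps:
H(a) = 1
w(G) = (1 + G)/(2*G) (w(G) = (G + 1)/(G + G) = (1 + G)/((2*G)) = (1 + G)*(1/(2*G)) = (1 + G)/(2*G))
(L/(-3101875) + w(374)/3318818)/5856041 = (3467451/(-3101875) + ((½)*(1 + 374)/374)/3318818)/5856041 = (3467451*(-1/3101875) + ((½)*(1/374)*375)*(1/3318818))*(1/5856041) = (-3467451/3101875 + (375/748)*(1/3318818))*(1/5856041) = (-3467451/3101875 + 375/2482475864)*(1/5856041) = -8607862253899539/7700329820645000*1/5856041 = -8607862253899539/45093447143219766445000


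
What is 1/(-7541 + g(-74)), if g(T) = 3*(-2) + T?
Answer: -1/7621 ≈ -0.00013122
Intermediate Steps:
g(T) = -6 + T
1/(-7541 + g(-74)) = 1/(-7541 + (-6 - 74)) = 1/(-7541 - 80) = 1/(-7621) = -1/7621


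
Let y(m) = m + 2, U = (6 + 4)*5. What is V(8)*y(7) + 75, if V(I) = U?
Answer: 525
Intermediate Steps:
U = 50 (U = 10*5 = 50)
V(I) = 50
y(m) = 2 + m
V(8)*y(7) + 75 = 50*(2 + 7) + 75 = 50*9 + 75 = 450 + 75 = 525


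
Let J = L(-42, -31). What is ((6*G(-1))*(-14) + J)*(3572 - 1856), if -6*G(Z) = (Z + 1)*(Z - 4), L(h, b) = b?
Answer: -53196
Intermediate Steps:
J = -31
G(Z) = -(1 + Z)*(-4 + Z)/6 (G(Z) = -(Z + 1)*(Z - 4)/6 = -(1 + Z)*(-4 + Z)/6)
((6*G(-1))*(-14) + J)*(3572 - 1856) = ((6*(⅔ + (½)*(-1) - ⅙*(-1)²))*(-14) - 31)*(3572 - 1856) = ((6*(⅔ - ½ - ⅙*1))*(-14) - 31)*1716 = ((6*(⅔ - ½ - ⅙))*(-14) - 31)*1716 = ((6*0)*(-14) - 31)*1716 = (0*(-14) - 31)*1716 = (0 - 31)*1716 = -31*1716 = -53196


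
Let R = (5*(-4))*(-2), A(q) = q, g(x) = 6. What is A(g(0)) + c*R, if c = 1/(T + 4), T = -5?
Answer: -34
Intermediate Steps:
R = 40 (R = -20*(-2) = 40)
c = -1 (c = 1/(-5 + 4) = 1/(-1) = -1)
A(g(0)) + c*R = 6 - 1*40 = 6 - 40 = -34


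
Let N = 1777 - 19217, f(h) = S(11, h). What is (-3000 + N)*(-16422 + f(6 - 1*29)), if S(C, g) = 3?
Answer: 335604360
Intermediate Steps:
f(h) = 3
N = -17440
(-3000 + N)*(-16422 + f(6 - 1*29)) = (-3000 - 17440)*(-16422 + 3) = -20440*(-16419) = 335604360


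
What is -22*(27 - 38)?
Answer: 242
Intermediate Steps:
-22*(27 - 38) = -22*(-11) = 242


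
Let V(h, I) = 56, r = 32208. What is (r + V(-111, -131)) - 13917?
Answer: 18347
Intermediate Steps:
(r + V(-111, -131)) - 13917 = (32208 + 56) - 13917 = 32264 - 13917 = 18347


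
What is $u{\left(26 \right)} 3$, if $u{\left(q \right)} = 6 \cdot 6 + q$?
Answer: $186$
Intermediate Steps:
$u{\left(q \right)} = 36 + q$
$u{\left(26 \right)} 3 = \left(36 + 26\right) 3 = 62 \cdot 3 = 186$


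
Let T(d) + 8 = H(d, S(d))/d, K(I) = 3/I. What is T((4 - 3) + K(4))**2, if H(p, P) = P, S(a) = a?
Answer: 49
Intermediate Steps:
T(d) = -7 (T(d) = -8 + d/d = -8 + 1 = -7)
T((4 - 3) + K(4))**2 = (-7)**2 = 49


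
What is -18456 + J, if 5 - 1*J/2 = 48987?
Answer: -116420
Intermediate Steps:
J = -97964 (J = 10 - 2*48987 = 10 - 97974 = -97964)
-18456 + J = -18456 - 97964 = -116420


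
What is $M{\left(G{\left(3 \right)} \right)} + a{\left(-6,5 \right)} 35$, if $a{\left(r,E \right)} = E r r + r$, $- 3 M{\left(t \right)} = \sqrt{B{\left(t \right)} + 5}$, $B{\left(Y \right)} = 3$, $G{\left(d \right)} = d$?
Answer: $6090 - \frac{2 \sqrt{2}}{3} \approx 6089.1$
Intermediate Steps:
$M{\left(t \right)} = - \frac{2 \sqrt{2}}{3}$ ($M{\left(t \right)} = - \frac{\sqrt{3 + 5}}{3} = - \frac{\sqrt{8}}{3} = - \frac{2 \sqrt{2}}{3}$)
$a{\left(r,E \right)} = r + E r^{2}$ ($a{\left(r,E \right)} = E r^{2} + r = r + E r^{2}$)
$M{\left(G{\left(3 \right)} \right)} + a{\left(-6,5 \right)} 35 = - \frac{2 \sqrt{2}}{3} + - 6 \left(1 + 5 \left(-6\right)\right) 35 = - \frac{2 \sqrt{2}}{3} + - 6 \left(1 - 30\right) 35 = - \frac{2 \sqrt{2}}{3} + \left(-6\right) \left(-29\right) 35 = - \frac{2 \sqrt{2}}{3} + 174 \cdot 35 = - \frac{2 \sqrt{2}}{3} + 6090 = 6090 - \frac{2 \sqrt{2}}{3}$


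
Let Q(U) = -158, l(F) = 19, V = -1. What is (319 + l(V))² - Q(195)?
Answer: 114402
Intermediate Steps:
(319 + l(V))² - Q(195) = (319 + 19)² - 1*(-158) = 338² + 158 = 114244 + 158 = 114402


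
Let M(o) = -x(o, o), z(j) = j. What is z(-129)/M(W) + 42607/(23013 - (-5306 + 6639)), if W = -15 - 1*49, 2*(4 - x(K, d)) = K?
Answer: 360881/65040 ≈ 5.5486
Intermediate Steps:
x(K, d) = 4 - K/2
W = -64 (W = -15 - 49 = -64)
M(o) = -4 + o/2 (M(o) = -(4 - o/2) = -4 + o/2)
z(-129)/M(W) + 42607/(23013 - (-5306 + 6639)) = -129/(-4 + (½)*(-64)) + 42607/(23013 - (-5306 + 6639)) = -129/(-4 - 32) + 42607/(23013 - 1*1333) = -129/(-36) + 42607/(23013 - 1333) = -129*(-1/36) + 42607/21680 = 43/12 + 42607*(1/21680) = 43/12 + 42607/21680 = 360881/65040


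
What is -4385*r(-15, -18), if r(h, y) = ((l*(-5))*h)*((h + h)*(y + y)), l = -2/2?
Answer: 355185000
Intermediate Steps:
l = -1 (l = -2*½ = -1)
r(h, y) = 20*y*h² (r(h, y) = ((-1*(-5))*h)*((h + h)*(y + y)) = (5*h)*((2*h)*(2*y)) = (5*h)*(4*h*y) = 20*y*h²)
-4385*r(-15, -18) = -87700*(-18)*(-15)² = -87700*(-18)*225 = -4385*(-81000) = 355185000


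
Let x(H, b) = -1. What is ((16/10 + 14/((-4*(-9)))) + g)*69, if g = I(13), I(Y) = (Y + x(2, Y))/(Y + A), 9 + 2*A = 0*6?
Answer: 119669/510 ≈ 234.65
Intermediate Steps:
A = -9/2 (A = -9/2 + (0*6)/2 = -9/2 + (1/2)*0 = -9/2 + 0 = -9/2 ≈ -4.5000)
I(Y) = (-1 + Y)/(-9/2 + Y) (I(Y) = (Y - 1)/(Y - 9/2) = (-1 + Y)/(-9/2 + Y))
g = 24/17 (g = 2*(-1 + 13)/(-9 + 2*13) = 2*12/(-9 + 26) = 2*12/17 = 2*(1/17)*12 = 24/17 ≈ 1.4118)
((16/10 + 14/((-4*(-9)))) + g)*69 = ((16/10 + 14/((-4*(-9)))) + 24/17)*69 = ((16*(1/10) + 14/36) + 24/17)*69 = ((8/5 + 14*(1/36)) + 24/17)*69 = ((8/5 + 7/18) + 24/17)*69 = (179/90 + 24/17)*69 = (5203/1530)*69 = 119669/510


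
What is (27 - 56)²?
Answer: 841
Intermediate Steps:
(27 - 56)² = (-29)² = 841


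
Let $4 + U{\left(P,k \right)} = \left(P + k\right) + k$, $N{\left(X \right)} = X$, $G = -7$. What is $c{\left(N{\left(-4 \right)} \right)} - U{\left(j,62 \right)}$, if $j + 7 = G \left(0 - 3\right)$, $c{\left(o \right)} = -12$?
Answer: $-146$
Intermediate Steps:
$j = 14$ ($j = -7 - 7 \left(0 - 3\right) = -7 - -21 = -7 + 21 = 14$)
$U{\left(P,k \right)} = -4 + P + 2 k$ ($U{\left(P,k \right)} = -4 + \left(\left(P + k\right) + k\right) = -4 + \left(P + 2 k\right) = -4 + P + 2 k$)
$c{\left(N{\left(-4 \right)} \right)} - U{\left(j,62 \right)} = -12 - \left(-4 + 14 + 2 \cdot 62\right) = -12 - \left(-4 + 14 + 124\right) = -12 - 134 = -146$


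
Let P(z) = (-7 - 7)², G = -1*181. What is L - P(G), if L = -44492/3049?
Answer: -642096/3049 ≈ -210.59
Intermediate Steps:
L = -44492/3049 (L = -44492*1/3049 = -44492/3049 ≈ -14.592)
G = -181
P(z) = 196 (P(z) = (-14)² = 196)
L - P(G) = -44492/3049 - 1*196 = -44492/3049 - 196 = -642096/3049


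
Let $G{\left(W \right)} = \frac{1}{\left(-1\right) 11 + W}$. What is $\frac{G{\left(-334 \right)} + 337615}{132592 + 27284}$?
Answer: $\frac{58238587}{27578610} \approx 2.1117$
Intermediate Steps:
$G{\left(W \right)} = \frac{1}{-11 + W}$
$\frac{G{\left(-334 \right)} + 337615}{132592 + 27284} = \frac{\frac{1}{-11 - 334} + 337615}{132592 + 27284} = \frac{\frac{1}{-345} + 337615}{159876} = \left(- \frac{1}{345} + 337615\right) \frac{1}{159876} = \frac{116477174}{345} \cdot \frac{1}{159876} = \frac{58238587}{27578610}$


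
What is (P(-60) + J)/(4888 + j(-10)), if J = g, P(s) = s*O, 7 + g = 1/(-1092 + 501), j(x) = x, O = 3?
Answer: -55259/1441449 ≈ -0.038336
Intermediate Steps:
g = -4138/591 (g = -7 + 1/(-1092 + 501) = -7 + 1/(-591) = -7 - 1/591 = -4138/591 ≈ -7.0017)
P(s) = 3*s (P(s) = s*3 = 3*s)
J = -4138/591 ≈ -7.0017
(P(-60) + J)/(4888 + j(-10)) = (3*(-60) - 4138/591)/(4888 - 10) = (-180 - 4138/591)/4878 = -110518/591*1/4878 = -55259/1441449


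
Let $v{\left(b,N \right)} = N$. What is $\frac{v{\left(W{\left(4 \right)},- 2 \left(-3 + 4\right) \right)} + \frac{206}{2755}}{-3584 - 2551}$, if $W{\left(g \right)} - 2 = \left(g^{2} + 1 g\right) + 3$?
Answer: $\frac{1768}{5633975} \approx 0.00031381$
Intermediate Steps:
$W{\left(g \right)} = 5 + g + g^{2}$ ($W{\left(g \right)} = 2 + \left(\left(g^{2} + 1 g\right) + 3\right) = 2 + \left(\left(g^{2} + g\right) + 3\right) = 2 + \left(\left(g + g^{2}\right) + 3\right) = 2 + \left(3 + g + g^{2}\right) = 5 + g + g^{2}$)
$\frac{v{\left(W{\left(4 \right)},- 2 \left(-3 + 4\right) \right)} + \frac{206}{2755}}{-3584 - 2551} = \frac{- 2 \left(-3 + 4\right) + \frac{206}{2755}}{-3584 - 2551} = \frac{\left(-2\right) 1 + 206 \cdot \frac{1}{2755}}{-6135} = \left(-2 + \frac{206}{2755}\right) \left(- \frac{1}{6135}\right) = \left(- \frac{5304}{2755}\right) \left(- \frac{1}{6135}\right) = \frac{1768}{5633975}$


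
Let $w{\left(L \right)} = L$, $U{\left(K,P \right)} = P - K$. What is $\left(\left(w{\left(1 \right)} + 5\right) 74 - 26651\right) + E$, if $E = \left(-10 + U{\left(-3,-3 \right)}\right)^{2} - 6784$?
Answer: $-32891$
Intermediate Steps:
$E = -6684$ ($E = \left(-10 - 0\right)^{2} - 6784 = \left(-10 + \left(-3 + 3\right)\right)^{2} - 6784 = \left(-10 + 0\right)^{2} - 6784 = \left(-10\right)^{2} - 6784 = 100 - 6784 = -6684$)
$\left(\left(w{\left(1 \right)} + 5\right) 74 - 26651\right) + E = \left(\left(1 + 5\right) 74 - 26651\right) - 6684 = \left(6 \cdot 74 - 26651\right) - 6684 = \left(444 - 26651\right) - 6684 = -26207 - 6684 = -32891$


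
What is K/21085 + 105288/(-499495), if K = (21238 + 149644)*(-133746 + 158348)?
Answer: 83995768893028/421274083 ≈ 1.9939e+5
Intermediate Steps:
K = 4204038964 (K = 170882*24602 = 4204038964)
K/21085 + 105288/(-499495) = 4204038964/21085 + 105288/(-499495) = 4204038964*(1/21085) + 105288*(-1/499495) = 4204038964/21085 - 105288/499495 = 83995768893028/421274083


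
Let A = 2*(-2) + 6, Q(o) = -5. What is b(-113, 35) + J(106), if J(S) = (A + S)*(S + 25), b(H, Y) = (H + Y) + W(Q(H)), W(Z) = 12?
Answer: 14082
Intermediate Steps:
A = 2 (A = -4 + 6 = 2)
b(H, Y) = 12 + H + Y (b(H, Y) = (H + Y) + 12 = 12 + H + Y)
J(S) = (2 + S)*(25 + S) (J(S) = (2 + S)*(S + 25) = (2 + S)*(25 + S))
b(-113, 35) + J(106) = (12 - 113 + 35) + (50 + 106**2 + 27*106) = -66 + (50 + 11236 + 2862) = -66 + 14148 = 14082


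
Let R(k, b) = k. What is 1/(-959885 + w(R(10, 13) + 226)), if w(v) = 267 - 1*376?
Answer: -1/959994 ≈ -1.0417e-6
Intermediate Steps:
w(v) = -109 (w(v) = 267 - 376 = -109)
1/(-959885 + w(R(10, 13) + 226)) = 1/(-959885 - 109) = 1/(-959994) = -1/959994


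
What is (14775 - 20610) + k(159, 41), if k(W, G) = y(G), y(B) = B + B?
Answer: -5753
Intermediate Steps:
y(B) = 2*B
k(W, G) = 2*G
(14775 - 20610) + k(159, 41) = (14775 - 20610) + 2*41 = -5835 + 82 = -5753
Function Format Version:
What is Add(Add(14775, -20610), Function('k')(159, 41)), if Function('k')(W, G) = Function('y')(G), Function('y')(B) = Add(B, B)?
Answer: -5753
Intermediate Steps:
Function('y')(B) = Mul(2, B)
Function('k')(W, G) = Mul(2, G)
Add(Add(14775, -20610), Function('k')(159, 41)) = Add(Add(14775, -20610), Mul(2, 41)) = Add(-5835, 82) = -5753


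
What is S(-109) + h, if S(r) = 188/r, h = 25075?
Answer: 2732987/109 ≈ 25073.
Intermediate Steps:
S(-109) + h = 188/(-109) + 25075 = 188*(-1/109) + 25075 = -188/109 + 25075 = 2732987/109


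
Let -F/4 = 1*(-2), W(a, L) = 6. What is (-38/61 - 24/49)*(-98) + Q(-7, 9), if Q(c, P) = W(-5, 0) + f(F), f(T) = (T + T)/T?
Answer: 7140/61 ≈ 117.05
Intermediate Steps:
F = 8 (F = -4*(-2) = 8)
f(T) = 2 (f(T) = (2*T)/T = 2)
Q(c, P) = 8 (Q(c, P) = 6 + 2 = 8)
(-38/61 - 24/49)*(-98) + Q(-7, 9) = (-38/61 - 24/49)*(-98) + 8 = -3326/2989*(-98) + 8 = 6652/61 + 8 = 7140/61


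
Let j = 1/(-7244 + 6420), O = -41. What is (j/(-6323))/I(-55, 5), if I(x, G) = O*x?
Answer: 1/11748892760 ≈ 8.5114e-11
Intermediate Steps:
I(x, G) = -41*x
j = -1/824 (j = 1/(-824) = -1/824 ≈ -0.0012136)
(j/(-6323))/I(-55, 5) = (-1/824/(-6323))/((-41*(-55))) = -1/824*(-1/6323)/2255 = (1/5210152)*(1/2255) = 1/11748892760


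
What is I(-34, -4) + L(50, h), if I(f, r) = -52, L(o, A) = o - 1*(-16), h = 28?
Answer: 14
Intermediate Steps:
L(o, A) = 16 + o (L(o, A) = o + 16 = 16 + o)
I(-34, -4) + L(50, h) = -52 + (16 + 50) = -52 + 66 = 14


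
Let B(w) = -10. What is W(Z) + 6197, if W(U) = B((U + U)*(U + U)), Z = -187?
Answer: 6187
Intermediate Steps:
W(U) = -10
W(Z) + 6197 = -10 + 6197 = 6187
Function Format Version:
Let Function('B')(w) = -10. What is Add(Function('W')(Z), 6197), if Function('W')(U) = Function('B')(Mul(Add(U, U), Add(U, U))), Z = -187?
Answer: 6187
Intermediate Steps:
Function('W')(U) = -10
Add(Function('W')(Z), 6197) = Add(-10, 6197) = 6187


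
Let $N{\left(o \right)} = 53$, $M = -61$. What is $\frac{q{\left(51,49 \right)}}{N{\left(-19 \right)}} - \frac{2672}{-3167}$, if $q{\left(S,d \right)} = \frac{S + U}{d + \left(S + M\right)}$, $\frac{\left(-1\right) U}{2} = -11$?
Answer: $\frac{5754215}{6546189} \approx 0.87902$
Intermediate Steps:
$U = 22$ ($U = \left(-2\right) \left(-11\right) = 22$)
$q{\left(S,d \right)} = \frac{22 + S}{-61 + S + d}$ ($q{\left(S,d \right)} = \frac{S + 22}{d + \left(S - 61\right)} = \frac{22 + S}{d + \left(-61 + S\right)} = \frac{22 + S}{-61 + S + d}$)
$\frac{q{\left(51,49 \right)}}{N{\left(-19 \right)}} - \frac{2672}{-3167} = \frac{\frac{1}{-61 + 51 + 49} \left(22 + 51\right)}{53} - \frac{2672}{-3167} = \frac{1}{39} \cdot 73 \cdot \frac{1}{53} - - \frac{2672}{3167} = \frac{1}{39} \cdot 73 \cdot \frac{1}{53} + \frac{2672}{3167} = \frac{73}{39} \cdot \frac{1}{53} + \frac{2672}{3167} = \frac{73}{2067} + \frac{2672}{3167} = \frac{5754215}{6546189}$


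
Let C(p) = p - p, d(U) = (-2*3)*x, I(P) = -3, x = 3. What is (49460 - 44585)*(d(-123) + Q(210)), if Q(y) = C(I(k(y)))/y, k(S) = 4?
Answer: -87750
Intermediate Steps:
d(U) = -18 (d(U) = -2*3*3 = -6*3 = -18)
C(p) = 0
Q(y) = 0 (Q(y) = 0/y = 0)
(49460 - 44585)*(d(-123) + Q(210)) = (49460 - 44585)*(-18 + 0) = 4875*(-18) = -87750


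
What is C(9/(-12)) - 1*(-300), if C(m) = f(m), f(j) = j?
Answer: 1197/4 ≈ 299.25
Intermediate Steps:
C(m) = m
C(9/(-12)) - 1*(-300) = 9/(-12) - 1*(-300) = 9*(-1/12) + 300 = -¾ + 300 = 1197/4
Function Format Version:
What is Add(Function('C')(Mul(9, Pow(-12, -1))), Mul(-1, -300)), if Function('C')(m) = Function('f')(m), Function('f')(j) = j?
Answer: Rational(1197, 4) ≈ 299.25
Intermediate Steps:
Function('C')(m) = m
Add(Function('C')(Mul(9, Pow(-12, -1))), Mul(-1, -300)) = Add(Mul(9, Pow(-12, -1)), Mul(-1, -300)) = Add(Mul(9, Rational(-1, 12)), 300) = Add(Rational(-3, 4), 300) = Rational(1197, 4)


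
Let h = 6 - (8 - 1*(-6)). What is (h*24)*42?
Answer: -8064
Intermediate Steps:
h = -8 (h = 6 - (8 + 6) = 6 - 1*14 = 6 - 14 = -8)
(h*24)*42 = -8*24*42 = -192*42 = -8064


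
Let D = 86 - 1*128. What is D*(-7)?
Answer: 294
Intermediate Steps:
D = -42 (D = 86 - 128 = -42)
D*(-7) = -42*(-7) = 294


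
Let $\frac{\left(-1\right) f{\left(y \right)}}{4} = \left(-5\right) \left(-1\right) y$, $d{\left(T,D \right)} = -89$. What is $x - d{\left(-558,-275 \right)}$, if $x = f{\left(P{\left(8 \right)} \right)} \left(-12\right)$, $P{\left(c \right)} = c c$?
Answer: $15449$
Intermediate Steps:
$P{\left(c \right)} = c^{2}$
$f{\left(y \right)} = - 20 y$ ($f{\left(y \right)} = - 4 \left(-5\right) \left(-1\right) y = - 4 \cdot 5 y = - 20 y$)
$x = 15360$ ($x = - 20 \cdot 8^{2} \left(-12\right) = \left(-20\right) 64 \left(-12\right) = \left(-1280\right) \left(-12\right) = 15360$)
$x - d{\left(-558,-275 \right)} = 15360 - -89 = 15360 + 89 = 15449$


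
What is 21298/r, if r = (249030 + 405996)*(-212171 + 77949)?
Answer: -10649/43959449886 ≈ -2.4225e-7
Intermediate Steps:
r = -87918899772 (r = 655026*(-134222) = -87918899772)
21298/r = 21298/(-87918899772) = 21298*(-1/87918899772) = -10649/43959449886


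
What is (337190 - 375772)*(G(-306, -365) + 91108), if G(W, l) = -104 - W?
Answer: -3522922420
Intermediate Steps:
(337190 - 375772)*(G(-306, -365) + 91108) = (337190 - 375772)*((-104 - 1*(-306)) + 91108) = -38582*((-104 + 306) + 91108) = -38582*(202 + 91108) = -38582*91310 = -3522922420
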